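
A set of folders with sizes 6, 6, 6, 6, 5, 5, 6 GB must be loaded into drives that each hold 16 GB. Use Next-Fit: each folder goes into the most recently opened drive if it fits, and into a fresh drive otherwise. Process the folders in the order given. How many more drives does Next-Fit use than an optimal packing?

Next-Fit: [6,6] [6,6] [5,5,6] → 3 drives.
Total size 40 GB; any packing needs at least ⌈40/16⌉ = 3 drives.
So 3 is already optimal.

0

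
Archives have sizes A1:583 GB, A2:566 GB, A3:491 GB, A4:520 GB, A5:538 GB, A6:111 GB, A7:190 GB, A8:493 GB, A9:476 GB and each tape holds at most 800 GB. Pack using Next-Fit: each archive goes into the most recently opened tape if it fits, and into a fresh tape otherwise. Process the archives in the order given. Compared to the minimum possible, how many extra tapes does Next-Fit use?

Next-Fit: [583] [566] [491] [520] [538,111] [190,493] [476] → 7 tapes.
7 archives exceed 400 GB (half the capacity), and no two of those can share a tape, so at least 7 tapes are needed.
So 7 is already optimal.

0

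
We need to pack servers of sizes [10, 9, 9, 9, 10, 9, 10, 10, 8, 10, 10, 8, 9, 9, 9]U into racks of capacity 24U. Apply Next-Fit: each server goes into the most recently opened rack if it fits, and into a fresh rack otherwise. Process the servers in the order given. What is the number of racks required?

10U → rack 1 (remaining 14U)
9U → rack 1 (remaining 5U)
9U → rack 2 (remaining 15U)
9U → rack 2 (remaining 6U)
10U → rack 3 (remaining 14U)
9U → rack 3 (remaining 5U)
10U → rack 4 (remaining 14U)
10U → rack 4 (remaining 4U)
8U → rack 5 (remaining 16U)
10U → rack 5 (remaining 6U)
10U → rack 6 (remaining 14U)
8U → rack 6 (remaining 6U)
9U → rack 7 (remaining 15U)
9U → rack 7 (remaining 6U)
9U → rack 8 (remaining 15U)

8 racks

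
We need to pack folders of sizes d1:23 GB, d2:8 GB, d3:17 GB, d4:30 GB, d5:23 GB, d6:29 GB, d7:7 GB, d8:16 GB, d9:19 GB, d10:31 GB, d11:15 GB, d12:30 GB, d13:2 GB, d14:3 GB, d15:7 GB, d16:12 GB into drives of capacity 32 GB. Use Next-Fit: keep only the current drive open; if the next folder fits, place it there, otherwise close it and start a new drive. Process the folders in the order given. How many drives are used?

11 drives

d1 (23 GB) → drive 1 (remaining 9 GB)
d2 (8 GB) → drive 1 (remaining 1 GB)
d3 (17 GB) → drive 2 (remaining 15 GB)
d4 (30 GB) → drive 3 (remaining 2 GB)
d5 (23 GB) → drive 4 (remaining 9 GB)
d6 (29 GB) → drive 5 (remaining 3 GB)
d7 (7 GB) → drive 6 (remaining 25 GB)
d8 (16 GB) → drive 6 (remaining 9 GB)
d9 (19 GB) → drive 7 (remaining 13 GB)
d10 (31 GB) → drive 8 (remaining 1 GB)
d11 (15 GB) → drive 9 (remaining 17 GB)
d12 (30 GB) → drive 10 (remaining 2 GB)
d13 (2 GB) → drive 10 (remaining 0 GB)
d14 (3 GB) → drive 11 (remaining 29 GB)
d15 (7 GB) → drive 11 (remaining 22 GB)
d16 (12 GB) → drive 11 (remaining 10 GB)
Final drives: [23,8] [17] [30] [23] [29] [7,16] [19] [31] [15] [30,2] [3,7,12].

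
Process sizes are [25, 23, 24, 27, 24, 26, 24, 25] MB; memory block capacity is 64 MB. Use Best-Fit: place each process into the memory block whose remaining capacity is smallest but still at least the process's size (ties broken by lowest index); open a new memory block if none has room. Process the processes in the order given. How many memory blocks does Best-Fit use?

4

25 MB → memory block 1 (remaining 39 MB)
23 MB → memory block 1 (remaining 16 MB)
24 MB → memory block 2 (remaining 40 MB)
27 MB → memory block 2 (remaining 13 MB)
24 MB → memory block 3 (remaining 40 MB)
26 MB → memory block 3 (remaining 14 MB)
24 MB → memory block 4 (remaining 40 MB)
25 MB → memory block 4 (remaining 15 MB)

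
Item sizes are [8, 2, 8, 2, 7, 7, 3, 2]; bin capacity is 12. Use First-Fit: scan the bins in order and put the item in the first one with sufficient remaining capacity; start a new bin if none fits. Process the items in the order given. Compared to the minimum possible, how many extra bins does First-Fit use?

0

First-Fit: [8,2,2] [8,3] [7,2] [7] → 4 bins.
Total size 39; any packing needs at least ⌈39/12⌉ = 4 bins.
So 4 is already optimal.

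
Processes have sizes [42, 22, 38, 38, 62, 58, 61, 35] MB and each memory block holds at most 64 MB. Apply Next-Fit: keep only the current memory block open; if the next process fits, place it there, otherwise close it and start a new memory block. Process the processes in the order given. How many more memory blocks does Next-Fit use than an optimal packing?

0

Next-Fit: [42,22] [38] [38] [62] [58] [61] [35] → 7 memory blocks.
7 processes exceed 32 MB (half the capacity), and no two of those can share a memory block, so at least 7 memory blocks are needed.
So 7 is already optimal.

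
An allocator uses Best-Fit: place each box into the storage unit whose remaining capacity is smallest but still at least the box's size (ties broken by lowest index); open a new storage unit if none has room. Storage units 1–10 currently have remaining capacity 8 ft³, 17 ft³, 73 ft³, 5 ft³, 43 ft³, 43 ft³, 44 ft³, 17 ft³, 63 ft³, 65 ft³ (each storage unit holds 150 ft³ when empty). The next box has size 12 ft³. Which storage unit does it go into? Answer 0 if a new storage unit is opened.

2

Storage units with room: storage unit 2 (17 ft³), storage unit 3 (73 ft³), storage unit 5 (43 ft³), storage unit 6 (43 ft³), storage unit 7 (44 ft³), storage unit 8 (17 ft³), storage unit 9 (63 ft³), storage unit 10 (65 ft³).
Tightest fit is storage unit 2 with 17 ft³ free.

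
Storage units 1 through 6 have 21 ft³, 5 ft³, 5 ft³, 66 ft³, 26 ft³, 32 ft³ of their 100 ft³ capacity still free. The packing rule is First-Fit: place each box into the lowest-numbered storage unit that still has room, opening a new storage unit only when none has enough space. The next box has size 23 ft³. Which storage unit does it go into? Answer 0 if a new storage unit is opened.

Storage units with room: storage unit 4 (66 ft³), storage unit 5 (26 ft³), storage unit 6 (32 ft³).
The first with room is storage unit 4.

4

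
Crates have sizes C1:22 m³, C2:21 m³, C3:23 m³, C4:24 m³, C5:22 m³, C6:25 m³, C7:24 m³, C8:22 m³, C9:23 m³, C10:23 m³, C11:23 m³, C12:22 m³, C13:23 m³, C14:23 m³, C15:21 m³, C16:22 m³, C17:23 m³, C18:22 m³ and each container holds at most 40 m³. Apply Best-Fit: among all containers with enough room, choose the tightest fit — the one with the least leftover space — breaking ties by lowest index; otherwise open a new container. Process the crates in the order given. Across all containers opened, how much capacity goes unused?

312

C1 (22 m³) → container 1 (remaining 18 m³)
C2 (21 m³) → container 2 (remaining 19 m³)
C3 (23 m³) → container 3 (remaining 17 m³)
C4 (24 m³) → container 4 (remaining 16 m³)
C5 (22 m³) → container 5 (remaining 18 m³)
C6 (25 m³) → container 6 (remaining 15 m³)
C7 (24 m³) → container 7 (remaining 16 m³)
C8 (22 m³) → container 8 (remaining 18 m³)
C9 (23 m³) → container 9 (remaining 17 m³)
C10 (23 m³) → container 10 (remaining 17 m³)
C11 (23 m³) → container 11 (remaining 17 m³)
C12 (22 m³) → container 12 (remaining 18 m³)
C13 (23 m³) → container 13 (remaining 17 m³)
C14 (23 m³) → container 14 (remaining 17 m³)
C15 (21 m³) → container 15 (remaining 19 m³)
C16 (22 m³) → container 16 (remaining 18 m³)
C17 (23 m³) → container 17 (remaining 17 m³)
C18 (22 m³) → container 18 (remaining 18 m³)
18 containers × 40 m³ = 720 m³; used 408 m³; unused 312 m³.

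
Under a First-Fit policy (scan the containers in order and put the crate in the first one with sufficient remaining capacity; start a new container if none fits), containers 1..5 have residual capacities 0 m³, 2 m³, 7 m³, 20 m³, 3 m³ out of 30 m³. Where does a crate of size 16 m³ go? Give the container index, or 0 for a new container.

4

Containers with room: container 4 (20 m³).
The first with room is container 4.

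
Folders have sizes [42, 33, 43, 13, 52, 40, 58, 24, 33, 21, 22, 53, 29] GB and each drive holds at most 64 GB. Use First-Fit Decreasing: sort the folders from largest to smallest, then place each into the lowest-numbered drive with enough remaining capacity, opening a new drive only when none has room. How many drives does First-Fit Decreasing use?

Sorted descending: 58, 53, 52, 43, 42, 40, 33, 33, 29, 24, 22, 21, 13.
Put 58 GB in drive 1; 6 GB remain.
Put 53 GB in drive 2; 11 GB remain.
Put 52 GB in drive 3; 12 GB remain.
Put 43 GB in drive 4; 21 GB remain.
Put 42 GB in drive 5; 22 GB remain.
Put 40 GB in drive 6; 24 GB remain.
Put 33 GB in drive 7; 31 GB remain.
Put 33 GB in drive 8; 31 GB remain.
Put 29 GB in drive 7; 2 GB remain.
Put 24 GB in drive 6; 0 GB remain.
Put 22 GB in drive 5; 0 GB remain.
Put 21 GB in drive 4; 0 GB remain.
Put 13 GB in drive 8; 18 GB remain.
Final drives: [58] [53] [52] [43,21] [42,22] [40,24] [33,29] [33,13].

8 drives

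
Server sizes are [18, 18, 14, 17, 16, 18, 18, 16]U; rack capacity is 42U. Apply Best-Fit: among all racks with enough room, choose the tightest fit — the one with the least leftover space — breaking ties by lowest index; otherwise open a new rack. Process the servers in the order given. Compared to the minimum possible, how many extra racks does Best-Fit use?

0

Best-Fit: [18,18] [14,17] [16,18] [18,16] → 4 racks.
Total size 135U; any packing needs at least ⌈135/42⌉ = 4 racks.
So 4 is already optimal.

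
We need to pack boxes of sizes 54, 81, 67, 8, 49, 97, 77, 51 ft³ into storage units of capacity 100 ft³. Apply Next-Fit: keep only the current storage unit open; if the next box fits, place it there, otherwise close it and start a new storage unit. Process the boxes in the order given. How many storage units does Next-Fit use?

54 ft³ → storage unit 1 (remaining 46 ft³)
81 ft³ → storage unit 2 (remaining 19 ft³)
67 ft³ → storage unit 3 (remaining 33 ft³)
8 ft³ → storage unit 3 (remaining 25 ft³)
49 ft³ → storage unit 4 (remaining 51 ft³)
97 ft³ → storage unit 5 (remaining 3 ft³)
77 ft³ → storage unit 6 (remaining 23 ft³)
51 ft³ → storage unit 7 (remaining 49 ft³)
Final storage units: [54] [81] [67,8] [49] [97] [77] [51].

7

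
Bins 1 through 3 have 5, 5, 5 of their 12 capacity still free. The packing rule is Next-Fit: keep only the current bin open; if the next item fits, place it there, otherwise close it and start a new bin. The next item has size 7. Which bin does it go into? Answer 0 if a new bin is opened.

0

Next-Fit only looks at bin 3, which has 5 free.
7 does not fit, so a new bin is opened.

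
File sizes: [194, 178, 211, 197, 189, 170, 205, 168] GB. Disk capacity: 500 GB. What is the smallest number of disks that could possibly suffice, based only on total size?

Total size = 194 + 178 + 211 + 197 + 189 + 170 + 205 + 168 = 1512 GB.
⌈1512 / 500⌉ = 4.

4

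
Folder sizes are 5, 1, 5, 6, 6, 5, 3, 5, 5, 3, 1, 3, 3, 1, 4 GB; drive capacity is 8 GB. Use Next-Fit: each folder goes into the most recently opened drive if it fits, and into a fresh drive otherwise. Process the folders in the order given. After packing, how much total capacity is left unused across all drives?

5 GB → drive 1 (remaining 3 GB)
1 GB → drive 1 (remaining 2 GB)
5 GB → drive 2 (remaining 3 GB)
6 GB → drive 3 (remaining 2 GB)
6 GB → drive 4 (remaining 2 GB)
5 GB → drive 5 (remaining 3 GB)
3 GB → drive 5 (remaining 0 GB)
5 GB → drive 6 (remaining 3 GB)
5 GB → drive 7 (remaining 3 GB)
3 GB → drive 7 (remaining 0 GB)
1 GB → drive 8 (remaining 7 GB)
3 GB → drive 8 (remaining 4 GB)
3 GB → drive 8 (remaining 1 GB)
1 GB → drive 8 (remaining 0 GB)
4 GB → drive 9 (remaining 4 GB)
9 drives × 8 GB = 72 GB; used 56 GB; unused 16 GB.

16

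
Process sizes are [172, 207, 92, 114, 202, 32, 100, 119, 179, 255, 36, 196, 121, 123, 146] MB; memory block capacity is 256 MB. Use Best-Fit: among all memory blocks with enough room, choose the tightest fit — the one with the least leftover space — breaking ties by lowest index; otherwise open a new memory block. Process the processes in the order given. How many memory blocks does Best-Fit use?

Put 172 MB in memory block 1; 84 MB remain.
Put 207 MB in memory block 2; 49 MB remain.
Put 92 MB in memory block 3; 164 MB remain.
Put 114 MB in memory block 3; 50 MB remain.
Put 202 MB in memory block 4; 54 MB remain.
Put 32 MB in memory block 2; 17 MB remain.
Put 100 MB in memory block 5; 156 MB remain.
Put 119 MB in memory block 5; 37 MB remain.
Put 179 MB in memory block 6; 77 MB remain.
Put 255 MB in memory block 7; 1 MB remain.
Put 36 MB in memory block 5; 1 MB remain.
Put 196 MB in memory block 8; 60 MB remain.
Put 121 MB in memory block 9; 135 MB remain.
Put 123 MB in memory block 9; 12 MB remain.
Put 146 MB in memory block 10; 110 MB remain.
Final memory blocks: [172] [207,32] [92,114] [202] [100,119,36] [179] [255] [196] [121,123] [146].

10 memory blocks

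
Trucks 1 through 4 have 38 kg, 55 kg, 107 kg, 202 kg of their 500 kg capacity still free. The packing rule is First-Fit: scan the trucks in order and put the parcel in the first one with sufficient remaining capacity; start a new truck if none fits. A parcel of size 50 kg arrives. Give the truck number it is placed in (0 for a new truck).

2

Trucks with room: truck 2 (55 kg), truck 3 (107 kg), truck 4 (202 kg).
The first with room is truck 2.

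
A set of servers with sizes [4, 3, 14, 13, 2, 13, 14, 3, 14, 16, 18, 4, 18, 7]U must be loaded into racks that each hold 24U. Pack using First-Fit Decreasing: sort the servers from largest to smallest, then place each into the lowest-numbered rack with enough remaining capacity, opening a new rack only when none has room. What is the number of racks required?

Sorted descending: 18, 18, 16, 14, 14, 14, 13, 13, 7, 4, 4, 3, 3, 2.
18U → rack 1 (remaining 6U)
18U → rack 2 (remaining 6U)
16U → rack 3 (remaining 8U)
14U → rack 4 (remaining 10U)
14U → rack 5 (remaining 10U)
14U → rack 6 (remaining 10U)
13U → rack 7 (remaining 11U)
13U → rack 8 (remaining 11U)
7U → rack 3 (remaining 1U)
4U → rack 1 (remaining 2U)
4U → rack 2 (remaining 2U)
3U → rack 4 (remaining 7U)
3U → rack 4 (remaining 4U)
2U → rack 1 (remaining 0U)
Final racks: [18,4,2] [18,4] [16,7] [14,3,3] [14] [14] [13] [13].

8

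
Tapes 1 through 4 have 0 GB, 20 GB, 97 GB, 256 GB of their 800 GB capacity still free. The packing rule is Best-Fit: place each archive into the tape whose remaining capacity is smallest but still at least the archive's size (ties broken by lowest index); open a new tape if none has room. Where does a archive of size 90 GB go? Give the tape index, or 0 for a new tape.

3

Tapes with room: tape 3 (97 GB), tape 4 (256 GB).
Tightest fit is tape 3 with 97 GB free.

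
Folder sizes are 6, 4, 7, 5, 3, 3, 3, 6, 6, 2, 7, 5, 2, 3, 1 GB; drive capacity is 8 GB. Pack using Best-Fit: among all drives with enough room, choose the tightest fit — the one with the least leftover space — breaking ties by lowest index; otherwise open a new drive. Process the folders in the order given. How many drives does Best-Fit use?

9

Put 6 GB in drive 1; 2 GB remain.
Put 4 GB in drive 2; 4 GB remain.
Put 7 GB in drive 3; 1 GB remain.
Put 5 GB in drive 4; 3 GB remain.
Put 3 GB in drive 4; 0 GB remain.
Put 3 GB in drive 2; 1 GB remain.
Put 3 GB in drive 5; 5 GB remain.
Put 6 GB in drive 6; 2 GB remain.
Put 6 GB in drive 7; 2 GB remain.
Put 2 GB in drive 1; 0 GB remain.
Put 7 GB in drive 8; 1 GB remain.
Put 5 GB in drive 5; 0 GB remain.
Put 2 GB in drive 6; 0 GB remain.
Put 3 GB in drive 9; 5 GB remain.
Put 1 GB in drive 2; 0 GB remain.
Final drives: [6,2] [4,3,1] [7] [5,3] [3,5] [6,2] [6] [7] [3].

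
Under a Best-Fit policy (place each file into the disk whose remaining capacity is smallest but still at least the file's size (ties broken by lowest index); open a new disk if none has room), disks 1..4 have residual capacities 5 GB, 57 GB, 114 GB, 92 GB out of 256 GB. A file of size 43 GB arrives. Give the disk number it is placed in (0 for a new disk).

2

Disks with room: disk 2 (57 GB), disk 3 (114 GB), disk 4 (92 GB).
Tightest fit is disk 2 with 57 GB free.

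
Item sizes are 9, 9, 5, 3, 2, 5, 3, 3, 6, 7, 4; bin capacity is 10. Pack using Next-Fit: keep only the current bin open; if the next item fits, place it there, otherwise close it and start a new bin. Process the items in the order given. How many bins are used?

7 bins

Put 9 in bin 1; 1 remain.
Put 9 in bin 2; 1 remain.
Put 5 in bin 3; 5 remain.
Put 3 in bin 3; 2 remain.
Put 2 in bin 3; 0 remain.
Put 5 in bin 4; 5 remain.
Put 3 in bin 4; 2 remain.
Put 3 in bin 5; 7 remain.
Put 6 in bin 5; 1 remain.
Put 7 in bin 6; 3 remain.
Put 4 in bin 7; 6 remain.
Final bins: [9] [9] [5,3,2] [5,3] [3,6] [7] [4].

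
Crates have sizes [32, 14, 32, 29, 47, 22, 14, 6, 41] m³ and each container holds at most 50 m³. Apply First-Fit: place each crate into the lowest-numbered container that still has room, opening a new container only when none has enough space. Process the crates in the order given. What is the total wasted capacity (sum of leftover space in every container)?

63

container 1: place 32 m³, 18 m³ left
container 1: place 14 m³, 4 m³ left
container 2: place 32 m³, 18 m³ left
container 3: place 29 m³, 21 m³ left
container 4: place 47 m³, 3 m³ left
container 5: place 22 m³, 28 m³ left
container 2: place 14 m³, 4 m³ left
container 3: place 6 m³, 15 m³ left
container 6: place 41 m³, 9 m³ left
6 containers × 50 m³ = 300 m³; used 237 m³; unused 63 m³.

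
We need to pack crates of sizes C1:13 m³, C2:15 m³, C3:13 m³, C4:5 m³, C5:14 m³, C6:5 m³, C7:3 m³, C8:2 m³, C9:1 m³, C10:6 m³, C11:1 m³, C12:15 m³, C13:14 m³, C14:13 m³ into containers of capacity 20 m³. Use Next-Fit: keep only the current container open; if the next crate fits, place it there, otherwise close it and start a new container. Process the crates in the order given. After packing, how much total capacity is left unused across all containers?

40

Put C1 (13 m³) in container 1; 7 m³ remain.
Put C2 (15 m³) in container 2; 5 m³ remain.
Put C3 (13 m³) in container 3; 7 m³ remain.
Put C4 (5 m³) in container 3; 2 m³ remain.
Put C5 (14 m³) in container 4; 6 m³ remain.
Put C6 (5 m³) in container 4; 1 m³ remain.
Put C7 (3 m³) in container 5; 17 m³ remain.
Put C8 (2 m³) in container 5; 15 m³ remain.
Put C9 (1 m³) in container 5; 14 m³ remain.
Put C10 (6 m³) in container 5; 8 m³ remain.
Put C11 (1 m³) in container 5; 7 m³ remain.
Put C12 (15 m³) in container 6; 5 m³ remain.
Put C13 (14 m³) in container 7; 6 m³ remain.
Put C14 (13 m³) in container 8; 7 m³ remain.
8 containers × 20 m³ = 160 m³; used 120 m³; unused 40 m³.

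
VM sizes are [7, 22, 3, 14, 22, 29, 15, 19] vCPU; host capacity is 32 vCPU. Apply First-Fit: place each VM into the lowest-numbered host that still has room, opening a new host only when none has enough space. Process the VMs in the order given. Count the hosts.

host 1: place 7 vCPU, 25 vCPU left
host 1: place 22 vCPU, 3 vCPU left
host 1: place 3 vCPU, 0 vCPU left
host 2: place 14 vCPU, 18 vCPU left
host 3: place 22 vCPU, 10 vCPU left
host 4: place 29 vCPU, 3 vCPU left
host 2: place 15 vCPU, 3 vCPU left
host 5: place 19 vCPU, 13 vCPU left
Final hosts: [7,22,3] [14,15] [22] [29] [19].

5 hosts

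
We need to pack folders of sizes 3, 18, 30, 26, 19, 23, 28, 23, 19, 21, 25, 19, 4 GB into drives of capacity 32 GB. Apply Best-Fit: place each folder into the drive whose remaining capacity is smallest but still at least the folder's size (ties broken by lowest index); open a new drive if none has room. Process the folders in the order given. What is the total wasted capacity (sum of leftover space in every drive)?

3 GB → drive 1 (remaining 29 GB)
18 GB → drive 1 (remaining 11 GB)
30 GB → drive 2 (remaining 2 GB)
26 GB → drive 3 (remaining 6 GB)
19 GB → drive 4 (remaining 13 GB)
23 GB → drive 5 (remaining 9 GB)
28 GB → drive 6 (remaining 4 GB)
23 GB → drive 7 (remaining 9 GB)
19 GB → drive 8 (remaining 13 GB)
21 GB → drive 9 (remaining 11 GB)
25 GB → drive 10 (remaining 7 GB)
19 GB → drive 11 (remaining 13 GB)
4 GB → drive 6 (remaining 0 GB)
11 drives × 32 GB = 352 GB; used 258 GB; unused 94 GB.

94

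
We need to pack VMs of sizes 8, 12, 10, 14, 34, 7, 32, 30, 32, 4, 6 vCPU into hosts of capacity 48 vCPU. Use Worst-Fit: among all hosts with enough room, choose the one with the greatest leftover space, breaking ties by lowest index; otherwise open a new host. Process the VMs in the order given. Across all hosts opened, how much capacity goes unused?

51

host 1: place 8 vCPU, 40 vCPU left
host 1: place 12 vCPU, 28 vCPU left
host 1: place 10 vCPU, 18 vCPU left
host 1: place 14 vCPU, 4 vCPU left
host 2: place 34 vCPU, 14 vCPU left
host 2: place 7 vCPU, 7 vCPU left
host 3: place 32 vCPU, 16 vCPU left
host 4: place 30 vCPU, 18 vCPU left
host 5: place 32 vCPU, 16 vCPU left
host 4: place 4 vCPU, 14 vCPU left
host 3: place 6 vCPU, 10 vCPU left
5 hosts × 48 vCPU = 240 vCPU; used 189 vCPU; unused 51 vCPU.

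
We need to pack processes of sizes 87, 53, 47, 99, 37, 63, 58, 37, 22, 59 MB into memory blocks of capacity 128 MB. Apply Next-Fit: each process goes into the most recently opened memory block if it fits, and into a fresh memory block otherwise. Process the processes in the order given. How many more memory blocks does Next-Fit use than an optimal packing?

Next-Fit: [87] [53,47] [99] [37,63] [58,37,22] [59] → 6 memory blocks.
Total size 562 MB; any packing needs at least ⌈562/128⌉ = 5 memory blocks.
An optimal packing achieves that bound: [99,22] [87,37] [63,59] [58,53] [47,37] → 5 memory blocks.
Excess: 6 − 5 = 1.

1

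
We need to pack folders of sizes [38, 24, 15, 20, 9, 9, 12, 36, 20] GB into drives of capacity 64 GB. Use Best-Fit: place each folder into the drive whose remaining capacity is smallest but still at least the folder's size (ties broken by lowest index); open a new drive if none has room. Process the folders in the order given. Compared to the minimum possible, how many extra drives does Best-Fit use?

1

Best-Fit: [38,24] [15,20,9,9] [12,36] [20] → 4 drives.
Total size 183 GB; any packing needs at least ⌈183/64⌉ = 3 drives.
An optimal packing achieves that bound: [38,24] [36,15,12] [20,20,9,9] → 3 drives.
Excess: 4 − 3 = 1.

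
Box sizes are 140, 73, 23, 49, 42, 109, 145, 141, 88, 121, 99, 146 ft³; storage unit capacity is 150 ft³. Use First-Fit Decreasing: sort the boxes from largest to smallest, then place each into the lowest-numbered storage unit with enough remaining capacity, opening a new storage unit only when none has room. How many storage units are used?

9 storage units

Sorted descending: 146, 145, 141, 140, 121, 109, 99, 88, 73, 49, 42, 23.
storage unit 1: place 146 ft³, 4 ft³ left
storage unit 2: place 145 ft³, 5 ft³ left
storage unit 3: place 141 ft³, 9 ft³ left
storage unit 4: place 140 ft³, 10 ft³ left
storage unit 5: place 121 ft³, 29 ft³ left
storage unit 6: place 109 ft³, 41 ft³ left
storage unit 7: place 99 ft³, 51 ft³ left
storage unit 8: place 88 ft³, 62 ft³ left
storage unit 9: place 73 ft³, 77 ft³ left
storage unit 7: place 49 ft³, 2 ft³ left
storage unit 8: place 42 ft³, 20 ft³ left
storage unit 5: place 23 ft³, 6 ft³ left
Final storage units: [146] [145] [141] [140] [121,23] [109] [99,49] [88,42] [73].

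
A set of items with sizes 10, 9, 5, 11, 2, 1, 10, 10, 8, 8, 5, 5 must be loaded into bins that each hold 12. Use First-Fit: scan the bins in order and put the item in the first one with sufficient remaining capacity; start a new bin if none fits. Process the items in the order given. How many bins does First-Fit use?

10 → bin 1 (remaining 2)
9 → bin 2 (remaining 3)
5 → bin 3 (remaining 7)
11 → bin 4 (remaining 1)
2 → bin 1 (remaining 0)
1 → bin 2 (remaining 2)
10 → bin 5 (remaining 2)
10 → bin 6 (remaining 2)
8 → bin 7 (remaining 4)
8 → bin 8 (remaining 4)
5 → bin 3 (remaining 2)
5 → bin 9 (remaining 7)
Final bins: [10,2] [9,1] [5,5] [11] [10] [10] [8] [8] [5].

9 bins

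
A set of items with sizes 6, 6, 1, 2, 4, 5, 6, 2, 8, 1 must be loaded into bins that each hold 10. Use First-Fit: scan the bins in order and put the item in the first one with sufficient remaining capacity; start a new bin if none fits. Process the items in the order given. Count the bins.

5

6 → bin 1 (remaining 4)
6 → bin 2 (remaining 4)
1 → bin 1 (remaining 3)
2 → bin 1 (remaining 1)
4 → bin 2 (remaining 0)
5 → bin 3 (remaining 5)
6 → bin 4 (remaining 4)
2 → bin 3 (remaining 3)
8 → bin 5 (remaining 2)
1 → bin 1 (remaining 0)
Final bins: [6,1,2,1] [6,4] [5,2] [6] [8].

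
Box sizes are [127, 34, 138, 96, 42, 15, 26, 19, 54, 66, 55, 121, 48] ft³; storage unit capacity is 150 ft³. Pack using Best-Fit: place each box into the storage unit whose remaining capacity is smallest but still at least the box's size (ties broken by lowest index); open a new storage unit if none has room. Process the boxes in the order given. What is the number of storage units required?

7

Put 127 ft³ in storage unit 1; 23 ft³ remain.
Put 34 ft³ in storage unit 2; 116 ft³ remain.
Put 138 ft³ in storage unit 3; 12 ft³ remain.
Put 96 ft³ in storage unit 2; 20 ft³ remain.
Put 42 ft³ in storage unit 4; 108 ft³ remain.
Put 15 ft³ in storage unit 2; 5 ft³ remain.
Put 26 ft³ in storage unit 4; 82 ft³ remain.
Put 19 ft³ in storage unit 1; 4 ft³ remain.
Put 54 ft³ in storage unit 4; 28 ft³ remain.
Put 66 ft³ in storage unit 5; 84 ft³ remain.
Put 55 ft³ in storage unit 5; 29 ft³ remain.
Put 121 ft³ in storage unit 6; 29 ft³ remain.
Put 48 ft³ in storage unit 7; 102 ft³ remain.
Final storage units: [127,19] [34,96,15] [138] [42,26,54] [66,55] [121] [48].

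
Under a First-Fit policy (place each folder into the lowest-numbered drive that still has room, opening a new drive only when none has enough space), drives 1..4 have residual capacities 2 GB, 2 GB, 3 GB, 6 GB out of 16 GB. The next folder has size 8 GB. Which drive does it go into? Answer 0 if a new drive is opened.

0

No drive has ≥ 8 GB free, so a new drive is opened.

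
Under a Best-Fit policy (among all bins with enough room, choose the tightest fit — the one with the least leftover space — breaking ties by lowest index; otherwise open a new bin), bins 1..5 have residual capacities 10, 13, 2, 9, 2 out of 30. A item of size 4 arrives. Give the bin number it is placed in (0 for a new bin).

4

Bins with room: bin 1 (10), bin 2 (13), bin 4 (9).
Tightest fit is bin 4 with 9 free.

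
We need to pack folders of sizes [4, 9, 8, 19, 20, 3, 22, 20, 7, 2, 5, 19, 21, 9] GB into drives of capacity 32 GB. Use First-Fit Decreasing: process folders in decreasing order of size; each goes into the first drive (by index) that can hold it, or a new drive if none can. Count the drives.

Sorted descending: 22, 21, 20, 20, 19, 19, 9, 9, 8, 7, 5, 4, 3, 2.
Put 22 GB in drive 1; 10 GB remain.
Put 21 GB in drive 2; 11 GB remain.
Put 20 GB in drive 3; 12 GB remain.
Put 20 GB in drive 4; 12 GB remain.
Put 19 GB in drive 5; 13 GB remain.
Put 19 GB in drive 6; 13 GB remain.
Put 9 GB in drive 1; 1 GB remain.
Put 9 GB in drive 2; 2 GB remain.
Put 8 GB in drive 3; 4 GB remain.
Put 7 GB in drive 4; 5 GB remain.
Put 5 GB in drive 4; 0 GB remain.
Put 4 GB in drive 3; 0 GB remain.
Put 3 GB in drive 5; 10 GB remain.
Put 2 GB in drive 2; 0 GB remain.
Final drives: [22,9] [21,9,2] [20,8,4] [20,7,5] [19,3] [19].

6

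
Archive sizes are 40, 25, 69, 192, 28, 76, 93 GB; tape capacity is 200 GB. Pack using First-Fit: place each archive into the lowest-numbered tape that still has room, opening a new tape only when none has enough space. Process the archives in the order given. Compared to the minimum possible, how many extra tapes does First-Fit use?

0

First-Fit: [40,25,69,28] [192] [76,93] → 3 tapes.
Total size 523 GB; any packing needs at least ⌈523/200⌉ = 3 tapes.
So 3 is already optimal.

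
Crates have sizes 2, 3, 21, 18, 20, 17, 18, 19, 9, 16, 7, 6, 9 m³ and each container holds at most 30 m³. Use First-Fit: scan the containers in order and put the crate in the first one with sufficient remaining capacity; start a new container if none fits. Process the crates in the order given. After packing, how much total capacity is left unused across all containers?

Put 2 m³ in container 1; 28 m³ remain.
Put 3 m³ in container 1; 25 m³ remain.
Put 21 m³ in container 1; 4 m³ remain.
Put 18 m³ in container 2; 12 m³ remain.
Put 20 m³ in container 3; 10 m³ remain.
Put 17 m³ in container 4; 13 m³ remain.
Put 18 m³ in container 5; 12 m³ remain.
Put 19 m³ in container 6; 11 m³ remain.
Put 9 m³ in container 2; 3 m³ remain.
Put 16 m³ in container 7; 14 m³ remain.
Put 7 m³ in container 3; 3 m³ remain.
Put 6 m³ in container 4; 7 m³ remain.
Put 9 m³ in container 5; 3 m³ remain.
7 containers × 30 m³ = 210 m³; used 165 m³; unused 45 m³.

45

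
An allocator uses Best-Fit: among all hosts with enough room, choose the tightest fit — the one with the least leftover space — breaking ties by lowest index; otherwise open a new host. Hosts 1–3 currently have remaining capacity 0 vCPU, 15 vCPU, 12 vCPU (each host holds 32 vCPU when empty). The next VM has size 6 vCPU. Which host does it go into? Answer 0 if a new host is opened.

Hosts with room: host 2 (15 vCPU), host 3 (12 vCPU).
Tightest fit is host 3 with 12 vCPU free.

3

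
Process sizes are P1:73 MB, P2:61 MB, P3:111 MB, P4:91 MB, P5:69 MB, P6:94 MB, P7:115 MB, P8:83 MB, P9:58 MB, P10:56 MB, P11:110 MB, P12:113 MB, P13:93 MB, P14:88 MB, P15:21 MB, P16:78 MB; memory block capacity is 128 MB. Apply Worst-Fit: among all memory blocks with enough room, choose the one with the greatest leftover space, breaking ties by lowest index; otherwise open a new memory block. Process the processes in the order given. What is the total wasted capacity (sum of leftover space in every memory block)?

350

Put P1 (73 MB) in memory block 1; 55 MB remain.
Put P2 (61 MB) in memory block 2; 67 MB remain.
Put P3 (111 MB) in memory block 3; 17 MB remain.
Put P4 (91 MB) in memory block 4; 37 MB remain.
Put P5 (69 MB) in memory block 5; 59 MB remain.
Put P6 (94 MB) in memory block 6; 34 MB remain.
Put P7 (115 MB) in memory block 7; 13 MB remain.
Put P8 (83 MB) in memory block 8; 45 MB remain.
Put P9 (58 MB) in memory block 2; 9 MB remain.
Put P10 (56 MB) in memory block 5; 3 MB remain.
Put P11 (110 MB) in memory block 9; 18 MB remain.
Put P12 (113 MB) in memory block 10; 15 MB remain.
Put P13 (93 MB) in memory block 11; 35 MB remain.
Put P14 (88 MB) in memory block 12; 40 MB remain.
Put P15 (21 MB) in memory block 1; 34 MB remain.
Put P16 (78 MB) in memory block 13; 50 MB remain.
13 memory blocks × 128 MB = 1664 MB; used 1314 MB; unused 350 MB.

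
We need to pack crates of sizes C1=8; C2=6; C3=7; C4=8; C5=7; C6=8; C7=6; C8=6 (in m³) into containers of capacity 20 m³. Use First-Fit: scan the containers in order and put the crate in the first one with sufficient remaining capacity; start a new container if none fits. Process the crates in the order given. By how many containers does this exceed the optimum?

1

First-Fit: [8,6,6] [7,8] [7,8] [6] → 4 containers.
Total size 56 m³; any packing needs at least ⌈56/20⌉ = 3 containers.
An optimal packing achieves that bound: [8,8] [8,6,6] [7,7,6] → 3 containers.
Excess: 4 − 3 = 1.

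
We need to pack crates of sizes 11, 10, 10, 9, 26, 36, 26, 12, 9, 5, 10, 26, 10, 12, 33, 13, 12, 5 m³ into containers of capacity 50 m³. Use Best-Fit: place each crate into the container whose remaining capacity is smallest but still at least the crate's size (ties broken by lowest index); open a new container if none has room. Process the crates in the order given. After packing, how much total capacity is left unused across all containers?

25

11 m³ → container 1 (remaining 39 m³)
10 m³ → container 1 (remaining 29 m³)
10 m³ → container 1 (remaining 19 m³)
9 m³ → container 1 (remaining 10 m³)
26 m³ → container 2 (remaining 24 m³)
36 m³ → container 3 (remaining 14 m³)
26 m³ → container 4 (remaining 24 m³)
12 m³ → container 3 (remaining 2 m³)
9 m³ → container 1 (remaining 1 m³)
5 m³ → container 2 (remaining 19 m³)
10 m³ → container 2 (remaining 9 m³)
26 m³ → container 5 (remaining 24 m³)
10 m³ → container 4 (remaining 14 m³)
12 m³ → container 4 (remaining 2 m³)
33 m³ → container 6 (remaining 17 m³)
13 m³ → container 6 (remaining 4 m³)
12 m³ → container 5 (remaining 12 m³)
5 m³ → container 2 (remaining 4 m³)
6 containers × 50 m³ = 300 m³; used 275 m³; unused 25 m³.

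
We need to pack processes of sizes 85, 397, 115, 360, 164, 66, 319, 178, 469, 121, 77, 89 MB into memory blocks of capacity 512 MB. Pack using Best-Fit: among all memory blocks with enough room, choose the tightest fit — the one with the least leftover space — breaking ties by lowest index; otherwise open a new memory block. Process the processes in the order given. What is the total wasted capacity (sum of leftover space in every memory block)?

632

85 MB → memory block 1 (remaining 427 MB)
397 MB → memory block 1 (remaining 30 MB)
115 MB → memory block 2 (remaining 397 MB)
360 MB → memory block 2 (remaining 37 MB)
164 MB → memory block 3 (remaining 348 MB)
66 MB → memory block 3 (remaining 282 MB)
319 MB → memory block 4 (remaining 193 MB)
178 MB → memory block 4 (remaining 15 MB)
469 MB → memory block 5 (remaining 43 MB)
121 MB → memory block 3 (remaining 161 MB)
77 MB → memory block 3 (remaining 84 MB)
89 MB → memory block 6 (remaining 423 MB)
6 memory blocks × 512 MB = 3072 MB; used 2440 MB; unused 632 MB.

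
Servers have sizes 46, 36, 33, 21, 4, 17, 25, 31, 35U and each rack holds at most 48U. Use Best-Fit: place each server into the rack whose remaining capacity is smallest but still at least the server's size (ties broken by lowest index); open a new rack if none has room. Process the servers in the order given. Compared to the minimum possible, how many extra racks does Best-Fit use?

1

Best-Fit: [46] [36,4] [33] [21,17] [25] [31] [35] → 7 racks.
Total size 248U; any packing needs at least ⌈248/48⌉ = 6 racks.
An optimal packing achieves that bound: [46] [36,4] [35] [33] [31,17] [25,21] → 6 racks.
Excess: 7 − 6 = 1.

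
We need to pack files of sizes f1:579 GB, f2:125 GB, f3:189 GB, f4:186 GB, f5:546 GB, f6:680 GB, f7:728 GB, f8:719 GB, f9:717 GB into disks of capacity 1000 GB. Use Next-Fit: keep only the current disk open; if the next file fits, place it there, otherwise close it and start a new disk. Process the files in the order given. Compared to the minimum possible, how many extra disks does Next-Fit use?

Next-Fit: [579,125,189] [186,546] [680] [728] [719] [717] → 6 disks.
6 files exceed 500 GB (half the capacity), and no two of those can share a disk, so at least 6 disks are needed.
So 6 is already optimal.

0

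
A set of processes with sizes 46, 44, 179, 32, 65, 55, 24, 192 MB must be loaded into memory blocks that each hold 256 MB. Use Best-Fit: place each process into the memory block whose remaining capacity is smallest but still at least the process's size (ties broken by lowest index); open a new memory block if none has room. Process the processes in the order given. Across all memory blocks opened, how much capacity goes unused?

131

Put 46 MB in memory block 1; 210 MB remain.
Put 44 MB in memory block 1; 166 MB remain.
Put 179 MB in memory block 2; 77 MB remain.
Put 32 MB in memory block 2; 45 MB remain.
Put 65 MB in memory block 1; 101 MB remain.
Put 55 MB in memory block 1; 46 MB remain.
Put 24 MB in memory block 2; 21 MB remain.
Put 192 MB in memory block 3; 64 MB remain.
3 memory blocks × 256 MB = 768 MB; used 637 MB; unused 131 MB.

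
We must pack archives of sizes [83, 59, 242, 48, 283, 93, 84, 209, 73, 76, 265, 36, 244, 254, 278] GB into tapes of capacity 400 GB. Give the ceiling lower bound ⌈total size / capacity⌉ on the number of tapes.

Total size = 83 + 59 + 242 + 48 + 283 + 93 + 84 + 209 + 73 + 76 + 265 + 36 + 244 + 254 + 278 = 2327 GB.
⌈2327 / 400⌉ = 6.

6 tapes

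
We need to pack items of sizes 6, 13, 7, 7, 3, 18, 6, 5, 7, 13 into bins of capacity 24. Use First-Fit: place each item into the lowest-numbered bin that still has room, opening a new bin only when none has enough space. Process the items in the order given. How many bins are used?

4

bin 1: place 6, 18 left
bin 1: place 13, 5 left
bin 2: place 7, 17 left
bin 2: place 7, 10 left
bin 1: place 3, 2 left
bin 3: place 18, 6 left
bin 2: place 6, 4 left
bin 3: place 5, 1 left
bin 4: place 7, 17 left
bin 4: place 13, 4 left
Final bins: [6,13,3] [7,7,6] [18,5] [7,13].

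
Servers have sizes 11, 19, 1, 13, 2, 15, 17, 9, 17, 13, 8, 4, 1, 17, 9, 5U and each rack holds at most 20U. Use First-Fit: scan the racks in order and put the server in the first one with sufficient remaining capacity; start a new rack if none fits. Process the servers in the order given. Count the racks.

10

rack 1: place 11U, 9U left
rack 2: place 19U, 1U left
rack 1: place 1U, 8U left
rack 3: place 13U, 7U left
rack 1: place 2U, 6U left
rack 4: place 15U, 5U left
rack 5: place 17U, 3U left
rack 6: place 9U, 11U left
rack 7: place 17U, 3U left
rack 8: place 13U, 7U left
rack 6: place 8U, 3U left
rack 1: place 4U, 2U left
rack 1: place 1U, 1U left
rack 9: place 17U, 3U left
rack 10: place 9U, 11U left
rack 3: place 5U, 2U left
Final racks: [11,1,2,4,1] [19] [13,5] [15] [17] [9,8] [17] [13] [17] [9].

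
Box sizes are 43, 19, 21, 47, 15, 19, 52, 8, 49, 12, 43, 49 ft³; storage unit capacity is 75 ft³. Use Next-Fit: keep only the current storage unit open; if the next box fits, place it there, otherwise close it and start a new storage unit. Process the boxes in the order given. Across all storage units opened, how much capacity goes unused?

148

Put 43 ft³ in storage unit 1; 32 ft³ remain.
Put 19 ft³ in storage unit 1; 13 ft³ remain.
Put 21 ft³ in storage unit 2; 54 ft³ remain.
Put 47 ft³ in storage unit 2; 7 ft³ remain.
Put 15 ft³ in storage unit 3; 60 ft³ remain.
Put 19 ft³ in storage unit 3; 41 ft³ remain.
Put 52 ft³ in storage unit 4; 23 ft³ remain.
Put 8 ft³ in storage unit 4; 15 ft³ remain.
Put 49 ft³ in storage unit 5; 26 ft³ remain.
Put 12 ft³ in storage unit 5; 14 ft³ remain.
Put 43 ft³ in storage unit 6; 32 ft³ remain.
Put 49 ft³ in storage unit 7; 26 ft³ remain.
7 storage units × 75 ft³ = 525 ft³; used 377 ft³; unused 148 ft³.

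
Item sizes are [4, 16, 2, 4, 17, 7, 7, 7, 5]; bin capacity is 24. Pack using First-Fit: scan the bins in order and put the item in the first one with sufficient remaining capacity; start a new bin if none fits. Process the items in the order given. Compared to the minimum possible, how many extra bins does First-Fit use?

1

First-Fit: [4,16,2] [4,17] [7,7,7] [5] → 4 bins.
Total size 69; any packing needs at least ⌈69/24⌉ = 3 bins.
An optimal packing achieves that bound: [17,7] [16,7] [7,5,4,4,2] → 3 bins.
Excess: 4 − 3 = 1.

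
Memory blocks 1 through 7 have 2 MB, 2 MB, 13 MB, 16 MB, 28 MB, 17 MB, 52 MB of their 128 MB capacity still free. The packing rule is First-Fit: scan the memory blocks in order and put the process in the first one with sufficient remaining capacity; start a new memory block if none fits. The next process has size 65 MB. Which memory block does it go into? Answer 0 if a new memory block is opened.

No memory block has ≥ 65 MB free, so a new memory block is opened.

0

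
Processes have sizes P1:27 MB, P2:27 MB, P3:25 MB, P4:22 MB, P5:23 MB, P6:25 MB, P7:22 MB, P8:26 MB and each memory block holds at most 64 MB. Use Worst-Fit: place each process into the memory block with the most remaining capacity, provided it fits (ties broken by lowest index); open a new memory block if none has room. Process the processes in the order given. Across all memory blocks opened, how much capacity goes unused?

P1 (27 MB) → memory block 1 (remaining 37 MB)
P2 (27 MB) → memory block 1 (remaining 10 MB)
P3 (25 MB) → memory block 2 (remaining 39 MB)
P4 (22 MB) → memory block 2 (remaining 17 MB)
P5 (23 MB) → memory block 3 (remaining 41 MB)
P6 (25 MB) → memory block 3 (remaining 16 MB)
P7 (22 MB) → memory block 4 (remaining 42 MB)
P8 (26 MB) → memory block 4 (remaining 16 MB)
4 memory blocks × 64 MB = 256 MB; used 197 MB; unused 59 MB.

59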